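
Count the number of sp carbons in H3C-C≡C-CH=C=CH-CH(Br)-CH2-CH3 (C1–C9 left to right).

3

C1: sp3
C2: sp ✓
C3: sp ✓
C4: sp2
C5: sp ✓
C6: sp2
C7: sp3
C8: sp3
C9: sp3
C2, C3, C5 → 3 sp carbons.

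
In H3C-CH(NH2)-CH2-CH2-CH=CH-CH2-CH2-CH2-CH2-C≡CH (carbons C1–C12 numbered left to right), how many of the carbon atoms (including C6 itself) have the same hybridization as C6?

2

C6 is sp2 (one π bond).
C1: sp3
C2: sp3
C3: sp3
C4: sp3
C5: sp2 ✓
C6: sp2 ✓
C7: sp3
C8: sp3
C9: sp3
C10: sp3
C11: sp
C12: sp
2 carbons are sp2.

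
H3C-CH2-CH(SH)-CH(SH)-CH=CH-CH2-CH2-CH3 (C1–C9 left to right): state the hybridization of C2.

sp³

C2 is sp3: 4 σ bonds, 4 electron-density regions.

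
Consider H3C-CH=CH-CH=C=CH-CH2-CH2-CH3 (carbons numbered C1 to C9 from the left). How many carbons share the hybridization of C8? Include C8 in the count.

C8 is sp3 (only σ bonds).
C1: sp3 ✓
C2: sp2
C3: sp2
C4: sp2
C5: sp
C6: sp2
C7: sp3 ✓
C8: sp3 ✓
C9: sp3 ✓
4 carbons are sp3.

4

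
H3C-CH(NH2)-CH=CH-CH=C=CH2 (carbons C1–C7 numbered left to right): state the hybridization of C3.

sp2

C3: 3 σ bonds, plus one π bond; 3 regions of electron density → sp2.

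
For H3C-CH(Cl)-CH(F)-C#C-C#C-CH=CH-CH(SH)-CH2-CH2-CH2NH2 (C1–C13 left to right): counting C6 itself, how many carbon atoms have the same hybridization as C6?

4

C6 is sp (two π bonds).
C1: sp3
C2: sp3
C3: sp3
C4: sp ✓
C5: sp ✓
C6: sp ✓
C7: sp ✓
C8: sp2
C9: sp2
C10: sp3
C11: sp3
C12: sp3
C13: sp3
4 carbons are sp.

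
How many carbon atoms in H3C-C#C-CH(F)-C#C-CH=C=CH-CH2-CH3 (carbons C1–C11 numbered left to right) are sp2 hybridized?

C1: sp3
C2: sp
C3: sp
C4: sp3
C5: sp
C6: sp
C7: sp2 ✓
C8: sp
C9: sp2 ✓
C10: sp3
C11: sp3
C7, C9 → 2 sp2 carbons.

2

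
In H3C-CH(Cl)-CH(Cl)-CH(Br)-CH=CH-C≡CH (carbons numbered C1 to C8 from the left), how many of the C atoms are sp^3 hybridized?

4

C1: sp3 ✓
C2: sp3 ✓
C3: sp3 ✓
C4: sp3 ✓
C5: sp2
C6: sp2
C7: sp
C8: sp
C1, C2, C3, C4 → 4 sp3 carbons.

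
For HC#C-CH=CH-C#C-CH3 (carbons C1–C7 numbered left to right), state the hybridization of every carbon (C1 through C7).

C1 is sp: 2 σ bonds, plus two π bonds, 2 electron-density regions.
C2 has 2 σ bonds, plus two π bonds: steric number 2 → sp.
C3 has 3 σ bonds, plus one π bond: steric number 3 → sp2.
C4 — 3 σ bonds, plus one π bond. Steric number 3, so sp2.
C5: 2 σ bonds, plus two π bonds; 2 regions of electron density → sp.
C6: 2 σ bonds, plus two π bonds; 2 regions of electron density → sp.
C7 is sp3: 4 σ bonds, 4 electron-density regions.

C1 sp, C2 sp, C3 sp2, C4 sp2, C5 sp, C6 sp, C7 sp3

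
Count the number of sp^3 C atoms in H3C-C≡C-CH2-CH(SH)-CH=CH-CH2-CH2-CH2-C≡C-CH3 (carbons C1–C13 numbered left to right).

C1: sp3 ✓
C2: sp
C3: sp
C4: sp3 ✓
C5: sp3 ✓
C6: sp2
C7: sp2
C8: sp3 ✓
C9: sp3 ✓
C10: sp3 ✓
C11: sp
C12: sp
C13: sp3 ✓
C1, C4, C5, C8, C9, C10, C13 → 7 sp3 carbons.

7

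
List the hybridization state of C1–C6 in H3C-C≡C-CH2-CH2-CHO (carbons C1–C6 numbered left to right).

C1: 4 σ bonds; 4 regions of electron density → sp3.
C2 has 2 σ bonds, plus two π bonds: steric number 2 → sp.
C3 is sp: 2 σ bonds, plus two π bonds, 2 electron-density regions.
C4: 4 σ bonds — 4 electron domains, sp3.
C5: 4 σ bonds; 4 regions of electron density → sp3.
C6: 3 σ bonds, plus one π bond — 3 electron domains, sp2.

C1 sp3, C2 sp, C3 sp, C4 sp3, C5 sp3, C6 sp2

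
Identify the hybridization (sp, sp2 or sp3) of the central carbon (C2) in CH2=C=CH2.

Two σ bonds and two π bonds (one to each neighbour) → sp.

sp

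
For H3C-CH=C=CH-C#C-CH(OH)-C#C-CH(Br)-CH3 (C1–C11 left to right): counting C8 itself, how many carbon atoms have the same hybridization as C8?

5

C8 is sp (two π bonds).
C1: sp3
C2: sp2
C3: sp ✓
C4: sp2
C5: sp ✓
C6: sp ✓
C7: sp3
C8: sp ✓
C9: sp ✓
C10: sp3
C11: sp3
5 carbons are sp.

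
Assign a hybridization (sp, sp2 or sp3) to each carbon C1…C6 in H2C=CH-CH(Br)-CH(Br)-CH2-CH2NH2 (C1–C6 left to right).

C1 — 3 σ bonds, plus one π bond. Steric number 3, so sp2.
C2: 3 σ bonds, plus one π bond; 3 regions of electron density → sp2.
C3 has 4 σ bonds: steric number 4 → sp3.
C4: 4 σ bonds; 4 regions of electron density → sp3.
C5: 4 σ bonds — 4 electron domains, sp3.
C6: 4 σ bonds; 4 regions of electron density → sp3.

C1 sp2, C2 sp2, C3 sp3, C4 sp3, C5 sp3, C6 sp3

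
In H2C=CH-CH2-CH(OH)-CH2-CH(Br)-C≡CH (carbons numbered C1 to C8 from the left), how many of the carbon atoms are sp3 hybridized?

C1: sp2
C2: sp2
C3: sp3 ✓
C4: sp3 ✓
C5: sp3 ✓
C6: sp3 ✓
C7: sp
C8: sp
C3, C4, C5, C6 → 4 sp3 carbons.

4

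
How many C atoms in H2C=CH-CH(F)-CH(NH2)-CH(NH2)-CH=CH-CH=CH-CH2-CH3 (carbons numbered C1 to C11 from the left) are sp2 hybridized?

C1: sp2 ✓
C2: sp2 ✓
C3: sp3
C4: sp3
C5: sp3
C6: sp2 ✓
C7: sp2 ✓
C8: sp2 ✓
C9: sp2 ✓
C10: sp3
C11: sp3
C1, C2, C6, C7, C8, C9 → 6 sp2 carbons.

6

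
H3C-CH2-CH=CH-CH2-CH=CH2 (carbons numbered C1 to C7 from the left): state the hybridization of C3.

sp2

C3 carries 3 σ bonds, plus one π bond, giving a steric number of 3, so it is sp2.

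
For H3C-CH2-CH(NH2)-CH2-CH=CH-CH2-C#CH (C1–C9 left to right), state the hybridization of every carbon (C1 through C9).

C1 — 4 σ bonds. Steric number 4, so sp3.
C2 carries 4 σ bonds, giving a steric number of 4, so it is sp3.
C3 carries 4 σ bonds, giving a steric number of 4, so it is sp3.
C4 has 4 σ bonds: steric number 4 → sp3.
C5 has 3 σ bonds, plus one π bond: steric number 3 → sp2.
C6 (3 σ bonds, plus one π bond) has steric number 3: sp2.
C7 (4 σ bonds) has steric number 4: sp3.
C8 carries 2 σ bonds, plus two π bonds, giving a steric number of 2, so it is sp.
C9 is sp: 2 σ bonds, plus two π bonds, 2 electron-density regions.

C1 sp3, C2 sp3, C3 sp3, C4 sp3, C5 sp2, C6 sp2, C7 sp3, C8 sp, C9 sp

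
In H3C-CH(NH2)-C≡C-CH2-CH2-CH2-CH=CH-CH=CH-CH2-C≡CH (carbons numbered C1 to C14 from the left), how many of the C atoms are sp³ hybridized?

6

C1: sp3 ✓
C2: sp3 ✓
C3: sp
C4: sp
C5: sp3 ✓
C6: sp3 ✓
C7: sp3 ✓
C8: sp2
C9: sp2
C10: sp2
C11: sp2
C12: sp3 ✓
C13: sp
C14: sp
C1, C2, C5, C6, C7, C12 → 6 sp3 carbons.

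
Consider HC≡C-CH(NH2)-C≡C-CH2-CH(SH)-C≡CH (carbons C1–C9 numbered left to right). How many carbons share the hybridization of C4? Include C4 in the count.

C4 is sp (two π bonds).
C1: sp ✓
C2: sp ✓
C3: sp3
C4: sp ✓
C5: sp ✓
C6: sp3
C7: sp3
C8: sp ✓
C9: sp ✓
6 carbons are sp.

6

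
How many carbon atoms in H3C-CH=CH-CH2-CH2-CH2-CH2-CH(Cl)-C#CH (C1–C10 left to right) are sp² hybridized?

2

C1: sp3
C2: sp2 ✓
C3: sp2 ✓
C4: sp3
C5: sp3
C6: sp3
C7: sp3
C8: sp3
C9: sp
C10: sp
C2, C3 → 2 sp2 carbons.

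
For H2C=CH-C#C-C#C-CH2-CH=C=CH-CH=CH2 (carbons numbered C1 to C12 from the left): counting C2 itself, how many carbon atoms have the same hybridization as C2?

6

C2 is sp2 (one π bond).
C1: sp2 ✓
C2: sp2 ✓
C3: sp
C4: sp
C5: sp
C6: sp
C7: sp3
C8: sp2 ✓
C9: sp
C10: sp2 ✓
C11: sp2 ✓
C12: sp2 ✓
6 carbons are sp2.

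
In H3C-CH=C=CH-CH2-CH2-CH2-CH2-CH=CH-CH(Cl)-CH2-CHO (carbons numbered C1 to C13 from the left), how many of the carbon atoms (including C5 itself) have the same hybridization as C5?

7

C5 is sp3 (only σ bonds).
C1: sp3 ✓
C2: sp2
C3: sp
C4: sp2
C5: sp3 ✓
C6: sp3 ✓
C7: sp3 ✓
C8: sp3 ✓
C9: sp2
C10: sp2
C11: sp3 ✓
C12: sp3 ✓
C13: sp2
7 carbons are sp3.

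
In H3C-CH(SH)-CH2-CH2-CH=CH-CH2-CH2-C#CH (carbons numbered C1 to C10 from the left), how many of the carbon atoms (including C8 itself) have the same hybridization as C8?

6

C8 is sp3 (only σ bonds).
C1: sp3 ✓
C2: sp3 ✓
C3: sp3 ✓
C4: sp3 ✓
C5: sp2
C6: sp2
C7: sp3 ✓
C8: sp3 ✓
C9: sp
C10: sp
6 carbons are sp3.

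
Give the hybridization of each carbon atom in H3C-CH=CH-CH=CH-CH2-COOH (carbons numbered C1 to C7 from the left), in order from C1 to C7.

C1 has 4 σ bonds: steric number 4 → sp3.
C2: 3 σ bonds, plus one π bond; 3 regions of electron density → sp2.
C3: 3 σ bonds, plus one π bond — 3 electron domains, sp2.
C4 carries 3 σ bonds, plus one π bond, giving a steric number of 3, so it is sp2.
C5 is sp2: 3 σ bonds, plus one π bond, 3 electron-density regions.
C6 (4 σ bonds) has steric number 4: sp3.
C7 (3 σ bonds, plus one π bond) has steric number 3: sp2.

C1 sp3, C2 sp2, C3 sp2, C4 sp2, C5 sp2, C6 sp3, C7 sp2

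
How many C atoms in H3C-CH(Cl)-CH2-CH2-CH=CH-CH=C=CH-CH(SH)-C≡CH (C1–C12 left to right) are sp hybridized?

C1: sp3
C2: sp3
C3: sp3
C4: sp3
C5: sp2
C6: sp2
C7: sp2
C8: sp ✓
C9: sp2
C10: sp3
C11: sp ✓
C12: sp ✓
C8, C11, C12 → 3 sp carbons.

3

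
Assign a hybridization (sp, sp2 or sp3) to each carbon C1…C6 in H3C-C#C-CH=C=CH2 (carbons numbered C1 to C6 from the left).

C1 sp3, C2 sp, C3 sp, C4 sp2, C5 sp, C6 sp2

C1 — 4 σ bonds. Steric number 4, so sp3.
C2 has 2 σ bonds, plus two π bonds: steric number 2 → sp.
C3 is sp: 2 σ bonds, plus two π bonds, 2 electron-density regions.
C4 has 3 σ bonds, plus one π bond: steric number 3 → sp2.
C5 — 2 σ bonds, plus two π bonds. Steric number 2, so sp.
C6 carries 3 σ bonds, plus one π bond, giving a steric number of 3, so it is sp2.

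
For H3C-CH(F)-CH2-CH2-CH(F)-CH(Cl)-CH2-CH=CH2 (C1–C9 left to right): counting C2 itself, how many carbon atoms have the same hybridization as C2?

C2 is sp3 (only σ bonds).
C1: sp3 ✓
C2: sp3 ✓
C3: sp3 ✓
C4: sp3 ✓
C5: sp3 ✓
C6: sp3 ✓
C7: sp3 ✓
C8: sp2
C9: sp2
7 carbons are sp3.

7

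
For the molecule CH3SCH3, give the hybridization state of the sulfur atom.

sp^3

The sulfur atom (2 σ bonds and 2 lone pairs) has steric number 4: sp3.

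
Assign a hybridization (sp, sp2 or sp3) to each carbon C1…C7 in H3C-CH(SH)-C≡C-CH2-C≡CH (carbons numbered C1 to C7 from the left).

C1 (4 σ bonds) has steric number 4: sp3.
C2 (4 σ bonds) has steric number 4: sp3.
C3: 2 σ bonds, plus two π bonds; 2 regions of electron density → sp.
C4 — 2 σ bonds, plus two π bonds. Steric number 2, so sp.
C5 is sp3: 4 σ bonds, 4 electron-density regions.
C6 — 2 σ bonds, plus two π bonds. Steric number 2, so sp.
C7 has 2 σ bonds, plus two π bonds: steric number 2 → sp.

C1 sp3, C2 sp3, C3 sp, C4 sp, C5 sp3, C6 sp, C7 sp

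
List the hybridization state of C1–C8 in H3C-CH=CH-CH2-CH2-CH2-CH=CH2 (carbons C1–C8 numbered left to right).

C1 (4 σ bonds) has steric number 4: sp3.
C2 has 3 σ bonds, plus one π bond: steric number 3 → sp2.
C3 has 3 σ bonds, plus one π bond: steric number 3 → sp2.
C4 has 4 σ bonds: steric number 4 → sp3.
C5 is sp3: 4 σ bonds, 4 electron-density regions.
C6 — 4 σ bonds. Steric number 4, so sp3.
C7: 3 σ bonds, plus one π bond — 3 electron domains, sp2.
C8: 3 σ bonds, plus one π bond; 3 regions of electron density → sp2.

C1 sp3, C2 sp2, C3 sp2, C4 sp3, C5 sp3, C6 sp3, C7 sp2, C8 sp2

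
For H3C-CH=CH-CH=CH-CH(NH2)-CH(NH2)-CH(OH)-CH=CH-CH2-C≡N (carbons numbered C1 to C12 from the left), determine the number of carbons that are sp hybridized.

1

C1: sp3
C2: sp2
C3: sp2
C4: sp2
C5: sp2
C6: sp3
C7: sp3
C8: sp3
C9: sp2
C10: sp2
C11: sp3
C12: sp ✓
C12 → 1 sp carbon.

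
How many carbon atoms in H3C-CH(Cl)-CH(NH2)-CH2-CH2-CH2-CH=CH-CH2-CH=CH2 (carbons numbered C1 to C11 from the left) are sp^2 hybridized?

C1: sp3
C2: sp3
C3: sp3
C4: sp3
C5: sp3
C6: sp3
C7: sp2 ✓
C8: sp2 ✓
C9: sp3
C10: sp2 ✓
C11: sp2 ✓
C7, C8, C10, C11 → 4 sp2 carbons.

4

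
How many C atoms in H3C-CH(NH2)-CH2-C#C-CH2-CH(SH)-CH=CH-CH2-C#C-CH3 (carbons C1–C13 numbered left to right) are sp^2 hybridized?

2

C1: sp3
C2: sp3
C3: sp3
C4: sp
C5: sp
C6: sp3
C7: sp3
C8: sp2 ✓
C9: sp2 ✓
C10: sp3
C11: sp
C12: sp
C13: sp3
C8, C9 → 2 sp2 carbons.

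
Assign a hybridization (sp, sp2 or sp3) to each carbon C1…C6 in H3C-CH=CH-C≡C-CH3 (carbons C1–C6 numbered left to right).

C1: 4 σ bonds; 4 regions of electron density → sp3.
C2 carries 3 σ bonds, plus one π bond, giving a steric number of 3, so it is sp2.
C3 has 3 σ bonds, plus one π bond: steric number 3 → sp2.
C4: 2 σ bonds, plus two π bonds — 2 electron domains, sp.
C5 — 2 σ bonds, plus two π bonds. Steric number 2, so sp.
C6 is sp3: 4 σ bonds, 4 electron-density regions.

C1 sp3, C2 sp2, C3 sp2, C4 sp, C5 sp, C6 sp3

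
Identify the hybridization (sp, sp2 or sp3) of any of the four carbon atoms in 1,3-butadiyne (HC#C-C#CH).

sp

Every carbon is part of a C≡C triple bond: two σ regions → sp.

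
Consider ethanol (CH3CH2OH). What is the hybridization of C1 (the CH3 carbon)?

C1 (the CH3 carbon) carries 4 σ bonds, giving a steric number of 4, so it is sp3.

sp^3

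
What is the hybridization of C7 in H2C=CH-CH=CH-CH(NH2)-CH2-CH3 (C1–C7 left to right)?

C7 has 4 σ bonds: steric number 4 → sp3.

sp3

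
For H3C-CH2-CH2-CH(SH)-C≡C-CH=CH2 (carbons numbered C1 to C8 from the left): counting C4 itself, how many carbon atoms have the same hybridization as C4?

4

C4 is sp3 (only σ bonds).
C1: sp3 ✓
C2: sp3 ✓
C3: sp3 ✓
C4: sp3 ✓
C5: sp
C6: sp
C7: sp2
C8: sp2
4 carbons are sp3.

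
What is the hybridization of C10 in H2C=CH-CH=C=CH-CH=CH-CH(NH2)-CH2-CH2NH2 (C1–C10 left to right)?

C10 (4 σ bonds) has steric number 4: sp3.

sp³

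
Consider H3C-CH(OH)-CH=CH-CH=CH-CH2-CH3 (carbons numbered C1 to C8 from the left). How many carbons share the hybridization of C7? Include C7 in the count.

4

C7 is sp3 (only σ bonds).
C1: sp3 ✓
C2: sp3 ✓
C3: sp2
C4: sp2
C5: sp2
C6: sp2
C7: sp3 ✓
C8: sp3 ✓
4 carbons are sp3.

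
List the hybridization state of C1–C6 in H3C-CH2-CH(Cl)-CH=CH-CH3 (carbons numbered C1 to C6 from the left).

C1: 4 σ bonds; 4 regions of electron density → sp3.
C2 has 4 σ bonds: steric number 4 → sp3.
C3 carries 4 σ bonds, giving a steric number of 4, so it is sp3.
C4: 3 σ bonds, plus one π bond; 3 regions of electron density → sp2.
C5: 3 σ bonds, plus one π bond — 3 electron domains, sp2.
C6 has 4 σ bonds: steric number 4 → sp3.

C1 sp3, C2 sp3, C3 sp3, C4 sp2, C5 sp2, C6 sp3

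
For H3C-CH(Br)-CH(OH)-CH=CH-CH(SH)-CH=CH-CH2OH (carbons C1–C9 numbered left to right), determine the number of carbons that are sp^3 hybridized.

5

C1: sp3 ✓
C2: sp3 ✓
C3: sp3 ✓
C4: sp2
C5: sp2
C6: sp3 ✓
C7: sp2
C8: sp2
C9: sp3 ✓
C1, C2, C3, C6, C9 → 5 sp3 carbons.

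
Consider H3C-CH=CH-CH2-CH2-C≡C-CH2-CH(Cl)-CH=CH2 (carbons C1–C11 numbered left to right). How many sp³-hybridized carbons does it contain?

5

C1: sp3 ✓
C2: sp2
C3: sp2
C4: sp3 ✓
C5: sp3 ✓
C6: sp
C7: sp
C8: sp3 ✓
C9: sp3 ✓
C10: sp2
C11: sp2
C1, C4, C5, C8, C9 → 5 sp3 carbons.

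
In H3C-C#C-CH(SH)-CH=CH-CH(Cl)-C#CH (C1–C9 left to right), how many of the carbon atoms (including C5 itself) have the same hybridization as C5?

2

C5 is sp2 (one π bond).
C1: sp3
C2: sp
C3: sp
C4: sp3
C5: sp2 ✓
C6: sp2 ✓
C7: sp3
C8: sp
C9: sp
2 carbons are sp2.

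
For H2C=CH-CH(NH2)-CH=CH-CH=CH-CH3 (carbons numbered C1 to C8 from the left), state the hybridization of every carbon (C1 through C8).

C1: 3 σ bonds, plus one π bond; 3 regions of electron density → sp2.
C2: 3 σ bonds, plus one π bond — 3 electron domains, sp2.
C3: 4 σ bonds — 4 electron domains, sp3.
C4 has 3 σ bonds, plus one π bond: steric number 3 → sp2.
C5 — 3 σ bonds, plus one π bond. Steric number 3, so sp2.
C6: 3 σ bonds, plus one π bond; 3 regions of electron density → sp2.
C7: 3 σ bonds, plus one π bond; 3 regions of electron density → sp2.
C8 has 4 σ bonds: steric number 4 → sp3.

C1 sp2, C2 sp2, C3 sp3, C4 sp2, C5 sp2, C6 sp2, C7 sp2, C8 sp3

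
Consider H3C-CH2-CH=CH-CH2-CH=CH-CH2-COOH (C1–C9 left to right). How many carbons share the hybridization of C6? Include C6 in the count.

C6 is sp2 (one π bond).
C1: sp3
C2: sp3
C3: sp2 ✓
C4: sp2 ✓
C5: sp3
C6: sp2 ✓
C7: sp2 ✓
C8: sp3
C9: sp2 ✓
5 carbons are sp2.

5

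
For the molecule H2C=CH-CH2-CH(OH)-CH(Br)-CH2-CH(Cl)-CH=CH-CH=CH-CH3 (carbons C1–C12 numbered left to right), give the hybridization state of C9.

sp2

C9 — 3 σ bonds, plus one π bond. Steric number 3, so sp2.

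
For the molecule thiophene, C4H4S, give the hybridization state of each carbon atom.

sp²

Each carbon atom: 3 σ bonds, plus one π bond — 3 electron domains, sp2.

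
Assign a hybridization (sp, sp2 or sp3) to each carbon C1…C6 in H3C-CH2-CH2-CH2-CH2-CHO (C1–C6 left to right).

C1 sp3, C2 sp3, C3 sp3, C4 sp3, C5 sp3, C6 sp2

C1 (4 σ bonds) has steric number 4: sp3.
C2: 4 σ bonds; 4 regions of electron density → sp3.
C3 — 4 σ bonds. Steric number 4, so sp3.
C4: 4 σ bonds; 4 regions of electron density → sp3.
C5 — 4 σ bonds. Steric number 4, so sp3.
C6 is sp2: 3 σ bonds, plus one π bond, 3 electron-density regions.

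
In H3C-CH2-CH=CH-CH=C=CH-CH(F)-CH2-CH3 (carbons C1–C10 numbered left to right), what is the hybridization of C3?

C3 has 3 σ bonds, plus one π bond: steric number 3 → sp2.

sp^2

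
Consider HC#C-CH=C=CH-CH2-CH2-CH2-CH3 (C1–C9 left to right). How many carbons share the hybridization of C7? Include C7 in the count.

4

C7 is sp3 (only σ bonds).
C1: sp
C2: sp
C3: sp2
C4: sp
C5: sp2
C6: sp3 ✓
C7: sp3 ✓
C8: sp3 ✓
C9: sp3 ✓
4 carbons are sp3.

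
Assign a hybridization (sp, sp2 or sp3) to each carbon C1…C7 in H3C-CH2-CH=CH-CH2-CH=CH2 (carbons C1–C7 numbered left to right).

C1 sp3, C2 sp3, C3 sp2, C4 sp2, C5 sp3, C6 sp2, C7 sp2

C1 (4 σ bonds) has steric number 4: sp3.
C2 carries 4 σ bonds, giving a steric number of 4, so it is sp3.
C3: 3 σ bonds, plus one π bond; 3 regions of electron density → sp2.
C4 — 3 σ bonds, plus one π bond. Steric number 3, so sp2.
C5 is sp3: 4 σ bonds, 4 electron-density regions.
C6: 3 σ bonds, plus one π bond — 3 electron domains, sp2.
C7: 3 σ bonds, plus one π bond; 3 regions of electron density → sp2.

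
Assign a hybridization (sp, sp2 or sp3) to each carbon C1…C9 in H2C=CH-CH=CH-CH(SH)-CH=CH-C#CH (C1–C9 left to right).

C1 sp2, C2 sp2, C3 sp2, C4 sp2, C5 sp3, C6 sp2, C7 sp2, C8 sp, C9 sp

C1 carries 3 σ bonds, plus one π bond, giving a steric number of 3, so it is sp2.
C2: 3 σ bonds, plus one π bond — 3 electron domains, sp2.
C3 is sp2: 3 σ bonds, plus one π bond, 3 electron-density regions.
C4 carries 3 σ bonds, plus one π bond, giving a steric number of 3, so it is sp2.
C5 is sp3: 4 σ bonds, 4 electron-density regions.
C6 is sp2: 3 σ bonds, plus one π bond, 3 electron-density regions.
C7: 3 σ bonds, plus one π bond — 3 electron domains, sp2.
C8 has 2 σ bonds, plus two π bonds: steric number 2 → sp.
C9 is sp: 2 σ bonds, plus two π bonds, 2 electron-density regions.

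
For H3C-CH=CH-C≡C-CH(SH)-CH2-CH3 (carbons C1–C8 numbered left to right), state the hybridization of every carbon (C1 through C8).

C1 sp3, C2 sp2, C3 sp2, C4 sp, C5 sp, C6 sp3, C7 sp3, C8 sp3

C1 — 4 σ bonds. Steric number 4, so sp3.
C2 is sp2: 3 σ bonds, plus one π bond, 3 electron-density regions.
C3 (3 σ bonds, plus one π bond) has steric number 3: sp2.
C4 is sp: 2 σ bonds, plus two π bonds, 2 electron-density regions.
C5: 2 σ bonds, plus two π bonds; 2 regions of electron density → sp.
C6 is sp3: 4 σ bonds, 4 electron-density regions.
C7 carries 4 σ bonds, giving a steric number of 4, so it is sp3.
C8: 4 σ bonds — 4 electron domains, sp3.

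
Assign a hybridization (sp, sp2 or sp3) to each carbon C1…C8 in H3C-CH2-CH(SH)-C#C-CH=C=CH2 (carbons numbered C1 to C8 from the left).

C1 (4 σ bonds) has steric number 4: sp3.
C2 — 4 σ bonds. Steric number 4, so sp3.
C3 (4 σ bonds) has steric number 4: sp3.
C4 has 2 σ bonds, plus two π bonds: steric number 2 → sp.
C5 carries 2 σ bonds, plus two π bonds, giving a steric number of 2, so it is sp.
C6 is sp2: 3 σ bonds, plus one π bond, 3 electron-density regions.
C7 has 2 σ bonds, plus two π bonds: steric number 2 → sp.
C8 is sp2: 3 σ bonds, plus one π bond, 3 electron-density regions.

C1 sp3, C2 sp3, C3 sp3, C4 sp, C5 sp, C6 sp2, C7 sp, C8 sp2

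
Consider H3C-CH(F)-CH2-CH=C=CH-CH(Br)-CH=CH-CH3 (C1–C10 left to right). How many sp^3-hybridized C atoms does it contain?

C1: sp3 ✓
C2: sp3 ✓
C3: sp3 ✓
C4: sp2
C5: sp
C6: sp2
C7: sp3 ✓
C8: sp2
C9: sp2
C10: sp3 ✓
C1, C2, C3, C7, C10 → 5 sp3 carbons.

5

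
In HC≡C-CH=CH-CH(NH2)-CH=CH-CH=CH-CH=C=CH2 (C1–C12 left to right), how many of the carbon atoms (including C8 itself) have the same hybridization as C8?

8

C8 is sp2 (one π bond).
C1: sp
C2: sp
C3: sp2 ✓
C4: sp2 ✓
C5: sp3
C6: sp2 ✓
C7: sp2 ✓
C8: sp2 ✓
C9: sp2 ✓
C10: sp2 ✓
C11: sp
C12: sp2 ✓
8 carbons are sp2.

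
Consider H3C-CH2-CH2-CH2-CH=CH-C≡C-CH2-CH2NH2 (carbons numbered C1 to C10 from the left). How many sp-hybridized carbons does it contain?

2

C1: sp3
C2: sp3
C3: sp3
C4: sp3
C5: sp2
C6: sp2
C7: sp ✓
C8: sp ✓
C9: sp3
C10: sp3
C7, C8 → 2 sp carbons.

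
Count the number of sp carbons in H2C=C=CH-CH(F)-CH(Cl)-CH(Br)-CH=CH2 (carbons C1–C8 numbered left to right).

1

C1: sp2
C2: sp ✓
C3: sp2
C4: sp3
C5: sp3
C6: sp3
C7: sp2
C8: sp2
C2 → 1 sp carbon.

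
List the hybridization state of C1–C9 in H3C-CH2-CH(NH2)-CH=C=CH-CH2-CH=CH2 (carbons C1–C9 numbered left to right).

C1 sp3, C2 sp3, C3 sp3, C4 sp2, C5 sp, C6 sp2, C7 sp3, C8 sp2, C9 sp2

C1: 4 σ bonds; 4 regions of electron density → sp3.
C2 (4 σ bonds) has steric number 4: sp3.
C3 (4 σ bonds) has steric number 4: sp3.
C4 is sp2: 3 σ bonds, plus one π bond, 3 electron-density regions.
C5: 2 σ bonds, plus two π bonds — 2 electron domains, sp.
C6 — 3 σ bonds, plus one π bond. Steric number 3, so sp2.
C7 is sp3: 4 σ bonds, 4 electron-density regions.
C8: 3 σ bonds, plus one π bond — 3 electron domains, sp2.
C9 — 3 σ bonds, plus one π bond. Steric number 3, so sp2.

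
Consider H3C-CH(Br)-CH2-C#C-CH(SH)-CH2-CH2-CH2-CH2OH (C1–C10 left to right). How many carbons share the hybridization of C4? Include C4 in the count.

C4 is sp (two π bonds).
C1: sp3
C2: sp3
C3: sp3
C4: sp ✓
C5: sp ✓
C6: sp3
C7: sp3
C8: sp3
C9: sp3
C10: sp3
2 carbons are sp.

2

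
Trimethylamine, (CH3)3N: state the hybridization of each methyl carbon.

sp³

Each methyl carbon is sp3: 4 σ bonds, 4 electron-density regions.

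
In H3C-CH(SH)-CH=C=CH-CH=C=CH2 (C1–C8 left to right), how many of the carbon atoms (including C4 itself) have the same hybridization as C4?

C4 is sp (two π bonds).
C1: sp3
C2: sp3
C3: sp2
C4: sp ✓
C5: sp2
C6: sp2
C7: sp ✓
C8: sp2
2 carbons are sp.

2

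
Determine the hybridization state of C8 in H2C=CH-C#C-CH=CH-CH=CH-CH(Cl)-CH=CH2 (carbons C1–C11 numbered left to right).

C8 — 3 σ bonds, plus one π bond. Steric number 3, so sp2.

sp^2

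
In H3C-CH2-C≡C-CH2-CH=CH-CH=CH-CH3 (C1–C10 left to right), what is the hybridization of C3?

C3: 2 σ bonds, plus two π bonds — 2 electron domains, sp.

sp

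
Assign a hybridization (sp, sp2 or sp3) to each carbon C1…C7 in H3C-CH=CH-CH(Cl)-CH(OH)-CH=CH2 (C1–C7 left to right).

C1 sp3, C2 sp2, C3 sp2, C4 sp3, C5 sp3, C6 sp2, C7 sp2

C1 carries 4 σ bonds, giving a steric number of 4, so it is sp3.
C2: 3 σ bonds, plus one π bond — 3 electron domains, sp2.
C3 is sp2: 3 σ bonds, plus one π bond, 3 electron-density regions.
C4 carries 4 σ bonds, giving a steric number of 4, so it is sp3.
C5 (4 σ bonds) has steric number 4: sp3.
C6: 3 σ bonds, plus one π bond — 3 electron domains, sp2.
C7 — 3 σ bonds, plus one π bond. Steric number 3, so sp2.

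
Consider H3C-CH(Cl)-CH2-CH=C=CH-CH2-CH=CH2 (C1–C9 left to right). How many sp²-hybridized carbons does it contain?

C1: sp3
C2: sp3
C3: sp3
C4: sp2 ✓
C5: sp
C6: sp2 ✓
C7: sp3
C8: sp2 ✓
C9: sp2 ✓
C4, C6, C8, C9 → 4 sp2 carbons.

4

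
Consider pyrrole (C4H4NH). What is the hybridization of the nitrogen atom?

sp^2

N has three σ bonds; its lone pair occupies the p orbital and is part of the aromatic π system, so N is sp2 (not the sp3 a naive steric count of 4 would give).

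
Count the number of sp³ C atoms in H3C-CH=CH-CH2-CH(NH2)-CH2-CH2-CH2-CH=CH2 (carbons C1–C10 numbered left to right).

6

C1: sp3 ✓
C2: sp2
C3: sp2
C4: sp3 ✓
C5: sp3 ✓
C6: sp3 ✓
C7: sp3 ✓
C8: sp3 ✓
C9: sp2
C10: sp2
C1, C4, C5, C6, C7, C8 → 6 sp3 carbons.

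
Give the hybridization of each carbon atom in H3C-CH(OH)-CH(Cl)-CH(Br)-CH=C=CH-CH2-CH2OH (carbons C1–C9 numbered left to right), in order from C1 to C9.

C1 sp3, C2 sp3, C3 sp3, C4 sp3, C5 sp2, C6 sp, C7 sp2, C8 sp3, C9 sp3

C1 has 4 σ bonds: steric number 4 → sp3.
C2 carries 4 σ bonds, giving a steric number of 4, so it is sp3.
C3 is sp3: 4 σ bonds, 4 electron-density regions.
C4: 4 σ bonds — 4 electron domains, sp3.
C5 carries 3 σ bonds, plus one π bond, giving a steric number of 3, so it is sp2.
C6 (2 σ bonds, plus two π bonds) has steric number 2: sp.
C7 — 3 σ bonds, plus one π bond. Steric number 3, so sp2.
C8: 4 σ bonds — 4 electron domains, sp3.
C9: 4 σ bonds — 4 electron domains, sp3.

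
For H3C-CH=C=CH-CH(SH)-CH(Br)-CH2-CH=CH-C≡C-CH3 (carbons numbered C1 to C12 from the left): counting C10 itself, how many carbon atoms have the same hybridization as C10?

C10 is sp (two π bonds).
C1: sp3
C2: sp2
C3: sp ✓
C4: sp2
C5: sp3
C6: sp3
C7: sp3
C8: sp2
C9: sp2
C10: sp ✓
C11: sp ✓
C12: sp3
3 carbons are sp.

3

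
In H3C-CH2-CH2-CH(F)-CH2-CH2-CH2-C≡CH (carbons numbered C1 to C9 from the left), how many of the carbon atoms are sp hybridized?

2

C1: sp3
C2: sp3
C3: sp3
C4: sp3
C5: sp3
C6: sp3
C7: sp3
C8: sp ✓
C9: sp ✓
C8, C9 → 2 sp carbons.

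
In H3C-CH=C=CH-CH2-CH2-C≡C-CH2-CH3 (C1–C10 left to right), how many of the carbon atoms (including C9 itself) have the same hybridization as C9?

5

C9 is sp3 (only σ bonds).
C1: sp3 ✓
C2: sp2
C3: sp
C4: sp2
C5: sp3 ✓
C6: sp3 ✓
C7: sp
C8: sp
C9: sp3 ✓
C10: sp3 ✓
5 carbons are sp3.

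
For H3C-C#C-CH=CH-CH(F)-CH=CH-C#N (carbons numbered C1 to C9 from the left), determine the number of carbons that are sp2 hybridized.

C1: sp3
C2: sp
C3: sp
C4: sp2 ✓
C5: sp2 ✓
C6: sp3
C7: sp2 ✓
C8: sp2 ✓
C9: sp
C4, C5, C7, C8 → 4 sp2 carbons.

4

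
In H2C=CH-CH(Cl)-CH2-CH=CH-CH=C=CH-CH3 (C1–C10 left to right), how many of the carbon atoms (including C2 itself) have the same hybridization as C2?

C2 is sp2 (one π bond).
C1: sp2 ✓
C2: sp2 ✓
C3: sp3
C4: sp3
C5: sp2 ✓
C6: sp2 ✓
C7: sp2 ✓
C8: sp
C9: sp2 ✓
C10: sp3
6 carbons are sp2.

6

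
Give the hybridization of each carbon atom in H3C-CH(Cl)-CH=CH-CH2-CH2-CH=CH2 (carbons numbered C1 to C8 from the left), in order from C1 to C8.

C1 carries 4 σ bonds, giving a steric number of 4, so it is sp3.
C2: 4 σ bonds — 4 electron domains, sp3.
C3: 3 σ bonds, plus one π bond; 3 regions of electron density → sp2.
C4: 3 σ bonds, plus one π bond — 3 electron domains, sp2.
C5 (4 σ bonds) has steric number 4: sp3.
C6 (4 σ bonds) has steric number 4: sp3.
C7: 3 σ bonds, plus one π bond — 3 electron domains, sp2.
C8 — 3 σ bonds, plus one π bond. Steric number 3, so sp2.

C1 sp3, C2 sp3, C3 sp2, C4 sp2, C5 sp3, C6 sp3, C7 sp2, C8 sp2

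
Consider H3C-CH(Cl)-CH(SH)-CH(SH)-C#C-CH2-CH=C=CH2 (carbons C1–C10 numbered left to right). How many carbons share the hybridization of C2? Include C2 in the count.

C2 is sp3 (only σ bonds).
C1: sp3 ✓
C2: sp3 ✓
C3: sp3 ✓
C4: sp3 ✓
C5: sp
C6: sp
C7: sp3 ✓
C8: sp2
C9: sp
C10: sp2
5 carbons are sp3.

5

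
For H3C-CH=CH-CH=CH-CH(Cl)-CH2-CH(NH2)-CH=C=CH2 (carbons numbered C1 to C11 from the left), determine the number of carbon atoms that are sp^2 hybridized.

C1: sp3
C2: sp2 ✓
C3: sp2 ✓
C4: sp2 ✓
C5: sp2 ✓
C6: sp3
C7: sp3
C8: sp3
C9: sp2 ✓
C10: sp
C11: sp2 ✓
C2, C3, C4, C5, C9, C11 → 6 sp2 carbons.

6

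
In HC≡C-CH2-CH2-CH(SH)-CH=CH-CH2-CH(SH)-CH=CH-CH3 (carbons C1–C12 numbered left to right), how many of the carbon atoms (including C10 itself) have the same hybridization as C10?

C10 is sp2 (one π bond).
C1: sp
C2: sp
C3: sp3
C4: sp3
C5: sp3
C6: sp2 ✓
C7: sp2 ✓
C8: sp3
C9: sp3
C10: sp2 ✓
C11: sp2 ✓
C12: sp3
4 carbons are sp2.

4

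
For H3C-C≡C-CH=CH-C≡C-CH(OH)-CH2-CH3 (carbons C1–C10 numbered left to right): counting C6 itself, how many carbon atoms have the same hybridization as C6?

4

C6 is sp (two π bonds).
C1: sp3
C2: sp ✓
C3: sp ✓
C4: sp2
C5: sp2
C6: sp ✓
C7: sp ✓
C8: sp3
C9: sp3
C10: sp3
4 carbons are sp.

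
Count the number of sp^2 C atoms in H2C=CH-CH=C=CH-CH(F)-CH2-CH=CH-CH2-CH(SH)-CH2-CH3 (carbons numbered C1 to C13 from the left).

C1: sp2 ✓
C2: sp2 ✓
C3: sp2 ✓
C4: sp
C5: sp2 ✓
C6: sp3
C7: sp3
C8: sp2 ✓
C9: sp2 ✓
C10: sp3
C11: sp3
C12: sp3
C13: sp3
C1, C2, C3, C5, C8, C9 → 6 sp2 carbons.

6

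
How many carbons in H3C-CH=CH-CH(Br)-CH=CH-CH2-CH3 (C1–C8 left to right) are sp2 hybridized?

C1: sp3
C2: sp2 ✓
C3: sp2 ✓
C4: sp3
C5: sp2 ✓
C6: sp2 ✓
C7: sp3
C8: sp3
C2, C3, C5, C6 → 4 sp2 carbons.

4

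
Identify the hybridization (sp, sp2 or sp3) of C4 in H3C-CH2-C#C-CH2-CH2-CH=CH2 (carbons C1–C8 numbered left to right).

C4 has 2 σ bonds, plus two π bonds: steric number 2 → sp.

sp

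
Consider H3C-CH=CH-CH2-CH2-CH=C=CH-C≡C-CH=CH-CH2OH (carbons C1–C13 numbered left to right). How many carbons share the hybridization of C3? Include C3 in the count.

C3 is sp2 (one π bond).
C1: sp3
C2: sp2 ✓
C3: sp2 ✓
C4: sp3
C5: sp3
C6: sp2 ✓
C7: sp
C8: sp2 ✓
C9: sp
C10: sp
C11: sp2 ✓
C12: sp2 ✓
C13: sp3
6 carbons are sp2.

6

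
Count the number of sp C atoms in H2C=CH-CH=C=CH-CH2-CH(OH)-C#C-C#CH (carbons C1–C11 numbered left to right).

C1: sp2
C2: sp2
C3: sp2
C4: sp ✓
C5: sp2
C6: sp3
C7: sp3
C8: sp ✓
C9: sp ✓
C10: sp ✓
C11: sp ✓
C4, C8, C9, C10, C11 → 5 sp carbons.

5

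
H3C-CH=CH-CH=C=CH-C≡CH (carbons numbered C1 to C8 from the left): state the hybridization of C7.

C7 has 2 σ bonds, plus two π bonds: steric number 2 → sp.

sp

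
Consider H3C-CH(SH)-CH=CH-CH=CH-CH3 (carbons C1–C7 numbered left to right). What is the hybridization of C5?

C5 — 3 σ bonds, plus one π bond. Steric number 3, so sp2.

sp²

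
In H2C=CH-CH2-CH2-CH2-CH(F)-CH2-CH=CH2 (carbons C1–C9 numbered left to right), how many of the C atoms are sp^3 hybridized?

5

C1: sp2
C2: sp2
C3: sp3 ✓
C4: sp3 ✓
C5: sp3 ✓
C6: sp3 ✓
C7: sp3 ✓
C8: sp2
C9: sp2
C3, C4, C5, C6, C7 → 5 sp3 carbons.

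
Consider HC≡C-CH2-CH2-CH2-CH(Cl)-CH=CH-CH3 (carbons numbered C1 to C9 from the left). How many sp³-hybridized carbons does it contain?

5

C1: sp
C2: sp
C3: sp3 ✓
C4: sp3 ✓
C5: sp3 ✓
C6: sp3 ✓
C7: sp2
C8: sp2
C9: sp3 ✓
C3, C4, C5, C6, C9 → 5 sp3 carbons.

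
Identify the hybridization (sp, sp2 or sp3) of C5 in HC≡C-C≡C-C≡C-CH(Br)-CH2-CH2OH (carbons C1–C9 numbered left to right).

sp

C5: 2 σ bonds, plus two π bonds — 2 electron domains, sp.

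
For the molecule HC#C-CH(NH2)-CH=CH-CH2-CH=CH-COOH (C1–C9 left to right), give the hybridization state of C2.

C2: 2 σ bonds, plus two π bonds; 2 regions of electron density → sp.

sp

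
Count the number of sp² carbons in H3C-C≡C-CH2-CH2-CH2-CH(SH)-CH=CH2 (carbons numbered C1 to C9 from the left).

2

C1: sp3
C2: sp
C3: sp
C4: sp3
C5: sp3
C6: sp3
C7: sp3
C8: sp2 ✓
C9: sp2 ✓
C8, C9 → 2 sp2 carbons.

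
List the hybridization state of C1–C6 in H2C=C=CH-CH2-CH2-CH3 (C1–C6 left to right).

C1 sp2, C2 sp, C3 sp2, C4 sp3, C5 sp3, C6 sp3

C1 carries 3 σ bonds, plus one π bond, giving a steric number of 3, so it is sp2.
C2 — 2 σ bonds, plus two π bonds. Steric number 2, so sp.
C3: 3 σ bonds, plus one π bond — 3 electron domains, sp2.
C4: 4 σ bonds — 4 electron domains, sp3.
C5: 4 σ bonds; 4 regions of electron density → sp3.
C6 carries 4 σ bonds, giving a steric number of 4, so it is sp3.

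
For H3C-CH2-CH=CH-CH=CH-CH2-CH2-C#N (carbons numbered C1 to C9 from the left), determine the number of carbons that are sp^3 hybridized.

4

C1: sp3 ✓
C2: sp3 ✓
C3: sp2
C4: sp2
C5: sp2
C6: sp2
C7: sp3 ✓
C8: sp3 ✓
C9: sp
C1, C2, C7, C8 → 4 sp3 carbons.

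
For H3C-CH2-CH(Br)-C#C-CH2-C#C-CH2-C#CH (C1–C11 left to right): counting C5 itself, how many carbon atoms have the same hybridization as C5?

C5 is sp (two π bonds).
C1: sp3
C2: sp3
C3: sp3
C4: sp ✓
C5: sp ✓
C6: sp3
C7: sp ✓
C8: sp ✓
C9: sp3
C10: sp ✓
C11: sp ✓
6 carbons are sp.

6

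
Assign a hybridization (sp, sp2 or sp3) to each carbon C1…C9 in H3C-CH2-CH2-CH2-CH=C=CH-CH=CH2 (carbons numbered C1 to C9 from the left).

C1 sp3, C2 sp3, C3 sp3, C4 sp3, C5 sp2, C6 sp, C7 sp2, C8 sp2, C9 sp2

C1 (4 σ bonds) has steric number 4: sp3.
C2 (4 σ bonds) has steric number 4: sp3.
C3 is sp3: 4 σ bonds, 4 electron-density regions.
C4 is sp3: 4 σ bonds, 4 electron-density regions.
C5 carries 3 σ bonds, plus one π bond, giving a steric number of 3, so it is sp2.
C6 carries 2 σ bonds, plus two π bonds, giving a steric number of 2, so it is sp.
C7 (3 σ bonds, plus one π bond) has steric number 3: sp2.
C8 is sp2: 3 σ bonds, plus one π bond, 3 electron-density regions.
C9 — 3 σ bonds, plus one π bond. Steric number 3, so sp2.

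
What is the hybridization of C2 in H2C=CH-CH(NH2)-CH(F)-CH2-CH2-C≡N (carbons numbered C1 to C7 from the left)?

C2: 3 σ bonds, plus one π bond; 3 regions of electron density → sp2.

sp^2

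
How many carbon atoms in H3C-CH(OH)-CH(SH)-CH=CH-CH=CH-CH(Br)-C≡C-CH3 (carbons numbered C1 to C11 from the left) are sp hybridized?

2

C1: sp3
C2: sp3
C3: sp3
C4: sp2
C5: sp2
C6: sp2
C7: sp2
C8: sp3
C9: sp ✓
C10: sp ✓
C11: sp3
C9, C10 → 2 sp carbons.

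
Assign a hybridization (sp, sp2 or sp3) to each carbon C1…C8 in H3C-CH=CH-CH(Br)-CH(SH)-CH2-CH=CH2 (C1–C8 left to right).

C1: 4 σ bonds — 4 electron domains, sp3.
C2: 3 σ bonds, plus one π bond; 3 regions of electron density → sp2.
C3: 3 σ bonds, plus one π bond; 3 regions of electron density → sp2.
C4 carries 4 σ bonds, giving a steric number of 4, so it is sp3.
C5: 4 σ bonds; 4 regions of electron density → sp3.
C6 — 4 σ bonds. Steric number 4, so sp3.
C7 is sp2: 3 σ bonds, plus one π bond, 3 electron-density regions.
C8 carries 3 σ bonds, plus one π bond, giving a steric number of 3, so it is sp2.

C1 sp3, C2 sp2, C3 sp2, C4 sp3, C5 sp3, C6 sp3, C7 sp2, C8 sp2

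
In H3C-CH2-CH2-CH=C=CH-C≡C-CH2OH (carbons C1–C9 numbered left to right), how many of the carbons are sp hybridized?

3

C1: sp3
C2: sp3
C3: sp3
C4: sp2
C5: sp ✓
C6: sp2
C7: sp ✓
C8: sp ✓
C9: sp3
C5, C7, C8 → 3 sp carbons.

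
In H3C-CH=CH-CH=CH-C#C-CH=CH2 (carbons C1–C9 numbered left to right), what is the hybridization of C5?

C5: 3 σ bonds, plus one π bond — 3 electron domains, sp2.

sp^2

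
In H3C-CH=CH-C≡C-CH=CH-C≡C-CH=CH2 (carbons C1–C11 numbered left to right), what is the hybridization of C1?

C1 carries 4 σ bonds, giving a steric number of 4, so it is sp3.

sp3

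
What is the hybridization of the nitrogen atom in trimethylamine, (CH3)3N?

The nitrogen atom has 3 σ bonds and 1 lone pair: steric number 4 → sp3.

sp^3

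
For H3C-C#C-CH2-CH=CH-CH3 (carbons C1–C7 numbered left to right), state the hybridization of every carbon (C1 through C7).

C1 (4 σ bonds) has steric number 4: sp3.
C2 — 2 σ bonds, plus two π bonds. Steric number 2, so sp.
C3 — 2 σ bonds, plus two π bonds. Steric number 2, so sp.
C4 (4 σ bonds) has steric number 4: sp3.
C5 (3 σ bonds, plus one π bond) has steric number 3: sp2.
C6: 3 σ bonds, plus one π bond — 3 electron domains, sp2.
C7 — 4 σ bonds. Steric number 4, so sp3.

C1 sp3, C2 sp, C3 sp, C4 sp3, C5 sp2, C6 sp2, C7 sp3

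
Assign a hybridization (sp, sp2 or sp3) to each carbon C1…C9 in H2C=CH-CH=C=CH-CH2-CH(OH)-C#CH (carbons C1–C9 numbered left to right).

C1 — 3 σ bonds, plus one π bond. Steric number 3, so sp2.
C2 has 3 σ bonds, plus one π bond: steric number 3 → sp2.
C3 carries 3 σ bonds, plus one π bond, giving a steric number of 3, so it is sp2.
C4 has 2 σ bonds, plus two π bonds: steric number 2 → sp.
C5 has 3 σ bonds, plus one π bond: steric number 3 → sp2.
C6: 4 σ bonds; 4 regions of electron density → sp3.
C7 is sp3: 4 σ bonds, 4 electron-density regions.
C8 is sp: 2 σ bonds, plus two π bonds, 2 electron-density regions.
C9: 2 σ bonds, plus two π bonds — 2 electron domains, sp.

C1 sp2, C2 sp2, C3 sp2, C4 sp, C5 sp2, C6 sp3, C7 sp3, C8 sp, C9 sp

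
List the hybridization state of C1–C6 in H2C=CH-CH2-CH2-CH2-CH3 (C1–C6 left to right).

C1 sp2, C2 sp2, C3 sp3, C4 sp3, C5 sp3, C6 sp3

C1: 3 σ bonds, plus one π bond — 3 electron domains, sp2.
C2: 3 σ bonds, plus one π bond — 3 electron domains, sp2.
C3: 4 σ bonds — 4 electron domains, sp3.
C4 — 4 σ bonds. Steric number 4, so sp3.
C5 carries 4 σ bonds, giving a steric number of 4, so it is sp3.
C6: 4 σ bonds — 4 electron domains, sp3.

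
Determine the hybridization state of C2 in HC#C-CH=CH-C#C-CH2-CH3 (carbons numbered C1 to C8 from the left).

sp

C2: 2 σ bonds, plus two π bonds; 2 regions of electron density → sp.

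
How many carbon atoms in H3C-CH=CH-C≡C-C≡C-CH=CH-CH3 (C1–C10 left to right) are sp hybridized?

C1: sp3
C2: sp2
C3: sp2
C4: sp ✓
C5: sp ✓
C6: sp ✓
C7: sp ✓
C8: sp2
C9: sp2
C10: sp3
C4, C5, C6, C7 → 4 sp carbons.

4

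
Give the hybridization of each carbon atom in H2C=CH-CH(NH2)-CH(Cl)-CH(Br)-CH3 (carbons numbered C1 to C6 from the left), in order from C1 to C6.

C1 is sp2: 3 σ bonds, plus one π bond, 3 electron-density regions.
C2 is sp2: 3 σ bonds, plus one π bond, 3 electron-density regions.
C3 — 4 σ bonds. Steric number 4, so sp3.
C4 carries 4 σ bonds, giving a steric number of 4, so it is sp3.
C5: 4 σ bonds — 4 electron domains, sp3.
C6 has 4 σ bonds: steric number 4 → sp3.

C1 sp2, C2 sp2, C3 sp3, C4 sp3, C5 sp3, C6 sp3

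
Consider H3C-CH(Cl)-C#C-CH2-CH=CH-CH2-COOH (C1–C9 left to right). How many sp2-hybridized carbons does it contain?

C1: sp3
C2: sp3
C3: sp
C4: sp
C5: sp3
C6: sp2 ✓
C7: sp2 ✓
C8: sp3
C9: sp2 ✓
C6, C7, C9 → 3 sp2 carbons.

3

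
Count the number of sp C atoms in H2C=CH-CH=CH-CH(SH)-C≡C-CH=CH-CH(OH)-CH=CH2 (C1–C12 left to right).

C1: sp2
C2: sp2
C3: sp2
C4: sp2
C5: sp3
C6: sp ✓
C7: sp ✓
C8: sp2
C9: sp2
C10: sp3
C11: sp2
C12: sp2
C6, C7 → 2 sp carbons.

2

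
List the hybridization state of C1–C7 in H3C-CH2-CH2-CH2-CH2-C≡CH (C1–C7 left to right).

C1 sp3, C2 sp3, C3 sp3, C4 sp3, C5 sp3, C6 sp, C7 sp

C1 has 4 σ bonds: steric number 4 → sp3.
C2: 4 σ bonds — 4 electron domains, sp3.
C3: 4 σ bonds — 4 electron domains, sp3.
C4 has 4 σ bonds: steric number 4 → sp3.
C5 has 4 σ bonds: steric number 4 → sp3.
C6: 2 σ bonds, plus two π bonds — 2 electron domains, sp.
C7 is sp: 2 σ bonds, plus two π bonds, 2 electron-density regions.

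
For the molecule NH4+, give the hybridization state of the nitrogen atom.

sp^3

Four σ bonds, no lone pair → sp3, tetrahedral.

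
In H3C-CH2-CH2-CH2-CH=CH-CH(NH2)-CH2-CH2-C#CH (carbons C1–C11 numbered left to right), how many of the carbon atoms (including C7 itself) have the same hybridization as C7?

7

C7 is sp3 (only σ bonds).
C1: sp3 ✓
C2: sp3 ✓
C3: sp3 ✓
C4: sp3 ✓
C5: sp2
C6: sp2
C7: sp3 ✓
C8: sp3 ✓
C9: sp3 ✓
C10: sp
C11: sp
7 carbons are sp3.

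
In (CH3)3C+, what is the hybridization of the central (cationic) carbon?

sp^2

Three σ bonds and an empty p orbital; no lone pair → steric number 3 → sp2 and planar.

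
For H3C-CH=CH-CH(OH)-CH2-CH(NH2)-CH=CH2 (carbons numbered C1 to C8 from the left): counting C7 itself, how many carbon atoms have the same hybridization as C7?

C7 is sp2 (one π bond).
C1: sp3
C2: sp2 ✓
C3: sp2 ✓
C4: sp3
C5: sp3
C6: sp3
C7: sp2 ✓
C8: sp2 ✓
4 carbons are sp2.

4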